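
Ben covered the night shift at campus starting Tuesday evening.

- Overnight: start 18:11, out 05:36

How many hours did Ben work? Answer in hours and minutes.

11 h 25 min

Overnight: 18:11 → midnight = 5 h 49 min; midnight → 05:36 = 5 h 36 min; span 11 h 25 min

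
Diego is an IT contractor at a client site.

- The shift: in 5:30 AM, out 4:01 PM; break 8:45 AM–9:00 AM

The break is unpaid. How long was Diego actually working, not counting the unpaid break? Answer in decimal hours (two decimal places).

10.27 hours

The shift: 5:30 AM–4:01 PM = 10 h 31 min; less 15 min break → 10 h 16 min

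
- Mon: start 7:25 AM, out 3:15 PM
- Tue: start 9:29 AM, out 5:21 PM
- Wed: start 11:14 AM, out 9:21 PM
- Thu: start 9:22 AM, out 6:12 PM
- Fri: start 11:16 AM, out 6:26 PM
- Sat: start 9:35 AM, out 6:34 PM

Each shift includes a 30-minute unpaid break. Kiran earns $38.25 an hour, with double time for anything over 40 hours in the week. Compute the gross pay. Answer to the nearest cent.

Mon: 7:25 AM–3:15 PM = 7 h 50 min; less 30 min break → 7 h 20 min
Tue: 9:29 AM–5:21 PM = 7 h 52 min; less 30 min break → 7 h 22 min
Wed: 11:14 AM–9:21 PM = 10 h 7 min; less 30 min break → 9 h 37 min
Thu: 9:22 AM–6:12 PM = 8 h 50 min; less 30 min break → 8 h 20 min
Fri: 11:16 AM–6:26 PM = 7 h 10 min; less 30 min break → 6 h 40 min
Sat: 9:35 AM–6:34 PM = 8 h 59 min; less 30 min break → 8 h 29 min
Total worked: 47 h 48 min = 2868 min.
Regular 40 h 0 min = 2400 min at $38.25/h; overtime 7 h 48 min = 468 min at $76.50/h.
Pay = (2400 × $38.25 + 468 × $76.50) ÷ 60 = $2126.70.

$2126.70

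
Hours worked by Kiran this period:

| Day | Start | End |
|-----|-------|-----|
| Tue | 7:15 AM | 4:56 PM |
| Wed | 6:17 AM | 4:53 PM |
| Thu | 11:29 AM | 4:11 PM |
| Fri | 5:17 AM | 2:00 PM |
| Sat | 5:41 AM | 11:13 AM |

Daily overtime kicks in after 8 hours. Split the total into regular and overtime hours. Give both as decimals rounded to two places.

Tue: 7:15 AM–4:56 PM = 9 h 41 min
Wed: 6:17 AM–4:53 PM = 10 h 36 min
Thu: 11:29 AM–4:11 PM = 4 h 42 min
Fri: 5:17 AM–2:00 PM = 8 h 43 min
Sat: 5:41 AM–11:13 AM = 5 h 32 min
Tue reg 8 h 0 min / OT 1 h 41 min; Wed reg 8 h 0 min / OT 2 h 36 min; Thu reg 4 h 42 min / OT 0 h 0 min; Fri reg 8 h 0 min / OT 0 h 43 min; Sat reg 5 h 32 min / OT 0 h 0 min.
Totals: regular 34 h 14 min, overtime 5 h 0 min.

Regular 34.23 hours, overtime 5.00 hours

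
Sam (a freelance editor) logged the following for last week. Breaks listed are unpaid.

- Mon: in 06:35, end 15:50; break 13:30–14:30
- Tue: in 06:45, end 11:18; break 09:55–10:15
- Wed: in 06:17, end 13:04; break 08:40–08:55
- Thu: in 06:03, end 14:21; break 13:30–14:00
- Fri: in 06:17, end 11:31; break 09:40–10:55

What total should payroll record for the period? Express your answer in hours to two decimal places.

30.78 hours

Mon: 06:35–15:50 = 9 h 15 min; less 60 min break → 8 h 15 min
Tue: 06:45–11:18 = 4 h 33 min; less 20 min break → 4 h 13 min
Wed: 06:17–13:04 = 6 h 47 min; less 15 min break → 6 h 32 min
Thu: 06:03–14:21 = 8 h 18 min; less 30 min break → 7 h 48 min
Fri: 06:17–11:31 = 5 h 14 min; less 75 min break → 3 h 59 min
Total: 8 h 15 min + 4 h 13 min + 6 h 32 min + 7 h 48 min + 3 h 59 min = 30 h 47 min.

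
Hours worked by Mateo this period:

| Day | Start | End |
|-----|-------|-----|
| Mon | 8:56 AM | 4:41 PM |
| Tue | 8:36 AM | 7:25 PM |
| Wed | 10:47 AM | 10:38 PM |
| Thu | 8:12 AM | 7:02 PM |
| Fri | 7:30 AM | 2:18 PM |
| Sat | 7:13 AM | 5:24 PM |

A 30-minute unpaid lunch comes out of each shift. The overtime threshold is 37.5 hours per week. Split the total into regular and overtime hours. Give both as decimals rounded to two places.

Mon: 8:56 AM–4:41 PM = 7 h 45 min; less 30 min break → 7 h 15 min
Tue: 8:36 AM–7:25 PM = 10 h 49 min; less 30 min break → 10 h 19 min
Wed: 10:47 AM–10:38 PM = 11 h 51 min; less 30 min break → 11 h 21 min
Thu: 8:12 AM–7:02 PM = 10 h 50 min; less 30 min break → 10 h 20 min
Fri: 7:30 AM–2:18 PM = 6 h 48 min; less 30 min break → 6 h 18 min
Sat: 7:13 AM–5:24 PM = 10 h 11 min; less 30 min break → 9 h 41 min
Total worked: 55 h 14 min = 55.23 h.
Threshold 37.5 h → overtime 17 h 44 min, regular 37 h 30 min.

Regular 37.50 hours, overtime 17.73 hours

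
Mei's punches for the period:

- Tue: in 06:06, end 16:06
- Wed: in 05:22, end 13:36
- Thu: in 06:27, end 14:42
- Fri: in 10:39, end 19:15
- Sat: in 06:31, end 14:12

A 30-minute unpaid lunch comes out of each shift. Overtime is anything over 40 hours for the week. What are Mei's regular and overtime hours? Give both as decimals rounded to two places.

Tue: 06:06–16:06 = 10 h 0 min; less 30 min break → 9 h 30 min
Wed: 05:22–13:36 = 8 h 14 min; less 30 min break → 7 h 44 min
Thu: 06:27–14:42 = 8 h 15 min; less 30 min break → 7 h 45 min
Fri: 10:39–19:15 = 8 h 36 min; less 30 min break → 8 h 6 min
Sat: 06:31–14:12 = 7 h 41 min; less 30 min break → 7 h 11 min
Total worked: 40 h 16 min = 40.27 h.
Threshold 40 h → overtime 0 h 16 min, regular 40 h 0 min.

Regular 40.00 hours, overtime 0.27 hours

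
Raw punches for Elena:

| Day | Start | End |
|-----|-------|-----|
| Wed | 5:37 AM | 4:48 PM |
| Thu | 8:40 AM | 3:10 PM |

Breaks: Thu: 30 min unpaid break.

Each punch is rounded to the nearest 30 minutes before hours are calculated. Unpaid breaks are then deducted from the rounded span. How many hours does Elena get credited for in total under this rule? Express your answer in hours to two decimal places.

17.50 hours

Wed: in 5:37 AM→5:30 AM, out 4:48 PM→5:00 PM; 11 h 30 min
Thu: in 8:40 AM→8:30 AM, out 3:10 PM→3:00 PM; 6 h 30 min − 30 min = 6 h 0 min
Total credited: 17 h 30 min.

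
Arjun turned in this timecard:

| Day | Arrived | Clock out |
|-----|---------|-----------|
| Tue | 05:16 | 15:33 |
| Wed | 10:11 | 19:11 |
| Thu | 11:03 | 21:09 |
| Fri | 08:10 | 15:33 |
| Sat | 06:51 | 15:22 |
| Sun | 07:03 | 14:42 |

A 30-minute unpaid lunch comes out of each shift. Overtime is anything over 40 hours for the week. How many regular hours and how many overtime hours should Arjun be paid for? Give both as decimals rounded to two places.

Regular 40.00 hours, overtime 9.93 hours

Tue: 05:16–15:33 = 10 h 17 min; less 30 min break → 9 h 47 min
Wed: 10:11–19:11 = 9 h 0 min; less 30 min break → 8 h 30 min
Thu: 11:03–21:09 = 10 h 6 min; less 30 min break → 9 h 36 min
Fri: 08:10–15:33 = 7 h 23 min; less 30 min break → 6 h 53 min
Sat: 06:51–15:22 = 8 h 31 min; less 30 min break → 8 h 1 min
Sun: 07:03–14:42 = 7 h 39 min; less 30 min break → 7 h 9 min
Total worked: 49 h 56 min = 49.93 h.
Threshold 40 h → overtime 9 h 56 min, regular 40 h 0 min.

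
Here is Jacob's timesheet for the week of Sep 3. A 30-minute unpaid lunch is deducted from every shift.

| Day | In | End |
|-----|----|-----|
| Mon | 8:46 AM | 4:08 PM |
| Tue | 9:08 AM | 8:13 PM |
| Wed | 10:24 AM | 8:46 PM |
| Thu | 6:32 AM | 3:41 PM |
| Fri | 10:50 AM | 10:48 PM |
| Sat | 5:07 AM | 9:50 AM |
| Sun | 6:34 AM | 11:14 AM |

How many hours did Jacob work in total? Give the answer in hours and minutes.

55 h 49 min

Mon: 8:46 AM–4:08 PM = 7 h 22 min; less 30 min break → 6 h 52 min
Tue: 9:08 AM–8:13 PM = 11 h 5 min; less 30 min break → 10 h 35 min
Wed: 10:24 AM–8:46 PM = 10 h 22 min; less 30 min break → 9 h 52 min
Thu: 6:32 AM–3:41 PM = 9 h 9 min; less 30 min break → 8 h 39 min
Fri: 10:50 AM–10:48 PM = 11 h 58 min; less 30 min break → 11 h 28 min
Sat: 5:07 AM–9:50 AM = 4 h 43 min; less 30 min break → 4 h 13 min
Sun: 6:34 AM–11:14 AM = 4 h 40 min; less 30 min break → 4 h 10 min
Total: 6 h 52 min + 10 h 35 min + 9 h 52 min + 8 h 39 min + 11 h 28 min + 4 h 13 min + 4 h 10 min = 55 h 49 min.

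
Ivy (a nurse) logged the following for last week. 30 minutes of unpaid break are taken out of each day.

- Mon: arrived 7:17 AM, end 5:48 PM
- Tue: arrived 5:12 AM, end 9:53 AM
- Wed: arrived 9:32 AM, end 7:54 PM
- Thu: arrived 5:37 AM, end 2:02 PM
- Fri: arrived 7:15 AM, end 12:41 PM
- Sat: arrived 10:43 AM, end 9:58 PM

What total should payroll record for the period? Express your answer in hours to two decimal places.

47.67 hours

Mon: 7:17 AM–5:48 PM = 10 h 31 min; less 30 min break → 10 h 1 min
Tue: 5:12 AM–9:53 AM = 4 h 41 min; less 30 min break → 4 h 11 min
Wed: 9:32 AM–7:54 PM = 10 h 22 min; less 30 min break → 9 h 52 min
Thu: 5:37 AM–2:02 PM = 8 h 25 min; less 30 min break → 7 h 55 min
Fri: 7:15 AM–12:41 PM = 5 h 26 min; less 30 min break → 4 h 56 min
Sat: 10:43 AM–9:58 PM = 11 h 15 min; less 30 min break → 10 h 45 min
Total: 10 h 1 min + 4 h 11 min + 9 h 52 min + 7 h 55 min + 4 h 56 min + 10 h 45 min = 47 h 40 min.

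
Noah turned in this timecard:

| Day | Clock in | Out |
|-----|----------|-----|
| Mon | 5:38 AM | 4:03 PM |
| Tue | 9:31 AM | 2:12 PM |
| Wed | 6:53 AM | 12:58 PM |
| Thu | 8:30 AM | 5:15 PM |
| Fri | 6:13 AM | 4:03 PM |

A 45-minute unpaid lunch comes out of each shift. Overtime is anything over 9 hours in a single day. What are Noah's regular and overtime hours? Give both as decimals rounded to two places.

Mon: 5:38 AM–4:03 PM = 10 h 25 min; less 45 min break → 9 h 40 min
Tue: 9:31 AM–2:12 PM = 4 h 41 min; less 45 min break → 3 h 56 min
Wed: 6:53 AM–12:58 PM = 6 h 5 min; less 45 min break → 5 h 20 min
Thu: 8:30 AM–5:15 PM = 8 h 45 min; less 45 min break → 8 h 0 min
Fri: 6:13 AM–4:03 PM = 9 h 50 min; less 45 min break → 9 h 5 min
Mon reg 9 h 0 min / OT 0 h 40 min; Tue reg 3 h 56 min / OT 0 h 0 min; Wed reg 5 h 20 min / OT 0 h 0 min; Thu reg 8 h 0 min / OT 0 h 0 min; Fri reg 9 h 0 min / OT 0 h 5 min.
Totals: regular 35 h 16 min, overtime 0 h 45 min.

Regular 35.27 hours, overtime 0.75 hours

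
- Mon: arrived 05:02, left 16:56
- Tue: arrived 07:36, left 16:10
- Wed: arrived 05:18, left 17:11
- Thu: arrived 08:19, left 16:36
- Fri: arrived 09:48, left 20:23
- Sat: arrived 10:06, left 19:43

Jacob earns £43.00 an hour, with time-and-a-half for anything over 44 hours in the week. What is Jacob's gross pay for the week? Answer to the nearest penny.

Mon: 05:02–16:56 = 11 h 54 min
Tue: 07:36–16:10 = 8 h 34 min
Wed: 05:18–17:11 = 11 h 53 min
Thu: 08:19–16:36 = 8 h 17 min
Fri: 09:48–20:23 = 10 h 35 min
Sat: 10:06–19:43 = 9 h 37 min
Total worked: 60 h 50 min = 3650 min.
Regular 44 h 0 min = 2640 min at £43.00/h; overtime 16 h 50 min = 1010 min at £64.50/h.
Pay = (2640 × £43.00 + 1010 × £64.50) ÷ 60 = £2977.75.

£2977.75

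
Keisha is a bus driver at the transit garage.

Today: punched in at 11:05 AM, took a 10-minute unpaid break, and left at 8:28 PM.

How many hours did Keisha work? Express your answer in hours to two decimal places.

9.22 hours

Today: 11:05 AM–8:28 PM = 9 h 23 min; less 10 min break → 9 h 13 min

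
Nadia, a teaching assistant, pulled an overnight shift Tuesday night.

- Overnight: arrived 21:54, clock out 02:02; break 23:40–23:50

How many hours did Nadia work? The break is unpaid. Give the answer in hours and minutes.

3 h 58 min

Overnight: 21:54 → midnight = 2 h 6 min; midnight → 02:02 = 2 h 2 min; span 4 h 8 min; less 10 min break → 3 h 58 min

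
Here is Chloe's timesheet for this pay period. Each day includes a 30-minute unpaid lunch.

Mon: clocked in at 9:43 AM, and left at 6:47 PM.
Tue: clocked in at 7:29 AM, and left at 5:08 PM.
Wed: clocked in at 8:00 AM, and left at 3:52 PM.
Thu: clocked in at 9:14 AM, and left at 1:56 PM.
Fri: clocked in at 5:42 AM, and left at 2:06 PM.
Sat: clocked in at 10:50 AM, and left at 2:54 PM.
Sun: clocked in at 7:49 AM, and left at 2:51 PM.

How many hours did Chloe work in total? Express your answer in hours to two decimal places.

Mon: 9:43 AM–6:47 PM = 9 h 4 min; less 30 min break → 8 h 34 min
Tue: 7:29 AM–5:08 PM = 9 h 39 min; less 30 min break → 9 h 9 min
Wed: 8:00 AM–3:52 PM = 7 h 52 min; less 30 min break → 7 h 22 min
Thu: 9:14 AM–1:56 PM = 4 h 42 min; less 30 min break → 4 h 12 min
Fri: 5:42 AM–2:06 PM = 8 h 24 min; less 30 min break → 7 h 54 min
Sat: 10:50 AM–2:54 PM = 4 h 4 min; less 30 min break → 3 h 34 min
Sun: 7:49 AM–2:51 PM = 7 h 2 min; less 30 min break → 6 h 32 min
Total: 8 h 34 min + 9 h 9 min + 7 h 22 min + 4 h 12 min + 7 h 54 min + 3 h 34 min + 6 h 32 min = 47 h 17 min.

47.28 hours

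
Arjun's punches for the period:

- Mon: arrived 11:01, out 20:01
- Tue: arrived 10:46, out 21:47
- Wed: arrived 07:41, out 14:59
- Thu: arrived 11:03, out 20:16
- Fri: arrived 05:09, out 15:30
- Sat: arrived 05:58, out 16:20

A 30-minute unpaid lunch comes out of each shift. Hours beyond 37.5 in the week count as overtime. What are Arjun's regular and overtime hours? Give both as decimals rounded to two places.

Regular 37.50 hours, overtime 16.75 hours

Mon: 11:01–20:01 = 9 h 0 min; less 30 min break → 8 h 30 min
Tue: 10:46–21:47 = 11 h 1 min; less 30 min break → 10 h 31 min
Wed: 07:41–14:59 = 7 h 18 min; less 30 min break → 6 h 48 min
Thu: 11:03–20:16 = 9 h 13 min; less 30 min break → 8 h 43 min
Fri: 05:09–15:30 = 10 h 21 min; less 30 min break → 9 h 51 min
Sat: 05:58–16:20 = 10 h 22 min; less 30 min break → 9 h 52 min
Total worked: 54 h 15 min = 54.25 h.
Threshold 37.5 h → overtime 16 h 45 min, regular 37 h 30 min.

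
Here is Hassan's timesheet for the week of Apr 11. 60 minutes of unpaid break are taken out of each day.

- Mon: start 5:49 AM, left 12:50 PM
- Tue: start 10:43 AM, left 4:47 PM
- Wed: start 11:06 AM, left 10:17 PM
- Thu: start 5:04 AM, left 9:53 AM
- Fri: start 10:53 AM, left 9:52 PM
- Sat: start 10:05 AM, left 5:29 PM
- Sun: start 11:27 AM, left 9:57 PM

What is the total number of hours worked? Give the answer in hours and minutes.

50 h 58 min

Mon: 5:49 AM–12:50 PM = 7 h 1 min; less 60 min break → 6 h 1 min
Tue: 10:43 AM–4:47 PM = 6 h 4 min; less 60 min break → 5 h 4 min
Wed: 11:06 AM–10:17 PM = 11 h 11 min; less 60 min break → 10 h 11 min
Thu: 5:04 AM–9:53 AM = 4 h 49 min; less 60 min break → 3 h 49 min
Fri: 10:53 AM–9:52 PM = 10 h 59 min; less 60 min break → 9 h 59 min
Sat: 10:05 AM–5:29 PM = 7 h 24 min; less 60 min break → 6 h 24 min
Sun: 11:27 AM–9:57 PM = 10 h 30 min; less 60 min break → 9 h 30 min
Total: 6 h 1 min + 5 h 4 min + 10 h 11 min + 3 h 49 min + 9 h 59 min + 6 h 24 min + 9 h 30 min = 50 h 58 min.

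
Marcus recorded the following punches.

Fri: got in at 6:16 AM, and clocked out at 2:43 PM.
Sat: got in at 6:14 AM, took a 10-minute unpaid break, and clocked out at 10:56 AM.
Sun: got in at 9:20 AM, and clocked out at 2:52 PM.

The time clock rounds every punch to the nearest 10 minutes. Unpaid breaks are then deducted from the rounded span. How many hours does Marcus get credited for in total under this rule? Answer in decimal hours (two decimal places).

Fri: in 6:16 AM→6:20 AM, out 2:43 PM→2:40 PM; 8 h 20 min
Sat: in 6:14 AM→6:10 AM, out 10:56 AM→11:00 AM; 4 h 50 min − 10 min = 4 h 40 min
Sun: in 9:20 AM→9:20 AM, out 2:52 PM→2:50 PM; 5 h 30 min
Total credited: 18 h 30 min.

18.50 hours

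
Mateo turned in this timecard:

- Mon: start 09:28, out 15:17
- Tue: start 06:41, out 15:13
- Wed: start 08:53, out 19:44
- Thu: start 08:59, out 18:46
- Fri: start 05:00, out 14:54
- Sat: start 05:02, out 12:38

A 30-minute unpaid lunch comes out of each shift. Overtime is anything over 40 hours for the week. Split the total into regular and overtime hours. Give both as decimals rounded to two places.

Mon: 09:28–15:17 = 5 h 49 min; less 30 min break → 5 h 19 min
Tue: 06:41–15:13 = 8 h 32 min; less 30 min break → 8 h 2 min
Wed: 08:53–19:44 = 10 h 51 min; less 30 min break → 10 h 21 min
Thu: 08:59–18:46 = 9 h 47 min; less 30 min break → 9 h 17 min
Fri: 05:00–14:54 = 9 h 54 min; less 30 min break → 9 h 24 min
Sat: 05:02–12:38 = 7 h 36 min; less 30 min break → 7 h 6 min
Total worked: 49 h 29 min = 49.48 h.
Threshold 40 h → overtime 9 h 29 min, regular 40 h 0 min.

Regular 40.00 hours, overtime 9.48 hours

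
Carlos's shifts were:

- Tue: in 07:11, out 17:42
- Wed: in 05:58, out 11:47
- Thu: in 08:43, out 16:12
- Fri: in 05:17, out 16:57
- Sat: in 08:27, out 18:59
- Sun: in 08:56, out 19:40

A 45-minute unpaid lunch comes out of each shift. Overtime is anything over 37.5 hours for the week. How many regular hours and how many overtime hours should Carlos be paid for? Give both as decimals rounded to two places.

Tue: 07:11–17:42 = 10 h 31 min; less 45 min break → 9 h 46 min
Wed: 05:58–11:47 = 5 h 49 min; less 45 min break → 5 h 4 min
Thu: 08:43–16:12 = 7 h 29 min; less 45 min break → 6 h 44 min
Fri: 05:17–16:57 = 11 h 40 min; less 45 min break → 10 h 55 min
Sat: 08:27–18:59 = 10 h 32 min; less 45 min break → 9 h 47 min
Sun: 08:56–19:40 = 10 h 44 min; less 45 min break → 9 h 59 min
Total worked: 52 h 15 min = 52.25 h.
Threshold 37.5 h → overtime 14 h 45 min, regular 37 h 30 min.

Regular 37.50 hours, overtime 14.75 hours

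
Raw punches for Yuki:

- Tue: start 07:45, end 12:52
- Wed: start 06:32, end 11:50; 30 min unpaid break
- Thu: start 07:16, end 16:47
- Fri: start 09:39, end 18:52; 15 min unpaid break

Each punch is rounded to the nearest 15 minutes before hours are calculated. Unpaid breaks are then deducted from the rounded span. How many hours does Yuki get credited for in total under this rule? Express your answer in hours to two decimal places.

Tue: in 07:45→07:45, out 12:52→12:45; 5 h 0 min
Wed: in 06:32→06:30, out 11:50→11:45; 5 h 15 min − 30 min = 4 h 45 min
Thu: in 07:16→07:15, out 16:47→16:45; 9 h 30 min
Fri: in 09:39→09:45, out 18:52→18:45; 9 h 0 min − 15 min = 8 h 45 min
Total credited: 28 h 0 min.

28.00 hours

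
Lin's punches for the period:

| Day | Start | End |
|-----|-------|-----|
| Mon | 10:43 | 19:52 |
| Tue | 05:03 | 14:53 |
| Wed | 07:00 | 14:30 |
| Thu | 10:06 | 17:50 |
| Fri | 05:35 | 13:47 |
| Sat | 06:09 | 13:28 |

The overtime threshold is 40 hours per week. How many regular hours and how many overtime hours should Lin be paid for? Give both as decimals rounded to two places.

Mon: 10:43–19:52 = 9 h 9 min
Tue: 05:03–14:53 = 9 h 50 min
Wed: 07:00–14:30 = 7 h 30 min
Thu: 10:06–17:50 = 7 h 44 min
Fri: 05:35–13:47 = 8 h 12 min
Sat: 06:09–13:28 = 7 h 19 min
Total worked: 49 h 44 min = 49.73 h.
Threshold 40 h → overtime 9 h 44 min, regular 40 h 0 min.

Regular 40.00 hours, overtime 9.73 hours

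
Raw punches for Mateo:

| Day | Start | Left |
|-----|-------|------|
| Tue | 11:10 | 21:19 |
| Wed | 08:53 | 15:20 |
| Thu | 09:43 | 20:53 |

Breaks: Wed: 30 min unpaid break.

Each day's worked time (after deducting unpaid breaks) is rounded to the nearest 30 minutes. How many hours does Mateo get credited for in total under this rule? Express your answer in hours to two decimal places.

27.00 hours

Tue: 11:10–21:19 = 10 h 9 min → rounds to 10 h 0 min
Wed: 08:53–15:20 = 6 h 27 min − 30 min = 5 h 57 min → rounds to 6 h 0 min
Thu: 09:43–20:53 = 11 h 10 min → rounds to 11 h 0 min
Total credited: 27 h 0 min.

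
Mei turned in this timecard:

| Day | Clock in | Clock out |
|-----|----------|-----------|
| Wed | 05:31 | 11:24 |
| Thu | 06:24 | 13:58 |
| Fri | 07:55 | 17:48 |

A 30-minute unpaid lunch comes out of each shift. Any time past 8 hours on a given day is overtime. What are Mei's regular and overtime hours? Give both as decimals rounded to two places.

Wed: 05:31–11:24 = 5 h 53 min; less 30 min break → 5 h 23 min
Thu: 06:24–13:58 = 7 h 34 min; less 30 min break → 7 h 4 min
Fri: 07:55–17:48 = 9 h 53 min; less 30 min break → 9 h 23 min
Wed reg 5 h 23 min / OT 0 h 0 min; Thu reg 7 h 4 min / OT 0 h 0 min; Fri reg 8 h 0 min / OT 1 h 23 min.
Totals: regular 20 h 27 min, overtime 1 h 23 min.

Regular 20.45 hours, overtime 1.38 hours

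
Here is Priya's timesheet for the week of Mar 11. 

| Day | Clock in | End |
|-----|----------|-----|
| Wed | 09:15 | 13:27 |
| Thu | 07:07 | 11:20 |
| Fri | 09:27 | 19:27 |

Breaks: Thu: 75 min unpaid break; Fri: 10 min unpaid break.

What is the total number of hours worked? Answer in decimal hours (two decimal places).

Wed: 09:15–13:27 = 4 h 12 min
Thu: 07:07–11:20 = 4 h 13 min; less 75 min break → 2 h 58 min
Fri: 09:27–19:27 = 10 h 0 min; less 10 min break → 9 h 50 min
Total: 4 h 12 min + 2 h 58 min + 9 h 50 min = 17 h 0 min.

17.00 hours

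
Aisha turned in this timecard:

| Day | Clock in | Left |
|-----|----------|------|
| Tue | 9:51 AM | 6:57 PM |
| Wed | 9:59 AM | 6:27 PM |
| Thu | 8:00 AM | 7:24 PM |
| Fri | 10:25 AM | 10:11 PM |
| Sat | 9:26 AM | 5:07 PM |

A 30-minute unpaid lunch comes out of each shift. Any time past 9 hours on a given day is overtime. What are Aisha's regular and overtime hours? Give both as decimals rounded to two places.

Regular 41.75 hours, overtime 4.17 hours

Tue: 9:51 AM–6:57 PM = 9 h 6 min; less 30 min break → 8 h 36 min
Wed: 9:59 AM–6:27 PM = 8 h 28 min; less 30 min break → 7 h 58 min
Thu: 8:00 AM–7:24 PM = 11 h 24 min; less 30 min break → 10 h 54 min
Fri: 10:25 AM–10:11 PM = 11 h 46 min; less 30 min break → 11 h 16 min
Sat: 9:26 AM–5:07 PM = 7 h 41 min; less 30 min break → 7 h 11 min
Tue reg 8 h 36 min / OT 0 h 0 min; Wed reg 7 h 58 min / OT 0 h 0 min; Thu reg 9 h 0 min / OT 1 h 54 min; Fri reg 9 h 0 min / OT 2 h 16 min; Sat reg 7 h 11 min / OT 0 h 0 min.
Totals: regular 41 h 45 min, overtime 4 h 10 min.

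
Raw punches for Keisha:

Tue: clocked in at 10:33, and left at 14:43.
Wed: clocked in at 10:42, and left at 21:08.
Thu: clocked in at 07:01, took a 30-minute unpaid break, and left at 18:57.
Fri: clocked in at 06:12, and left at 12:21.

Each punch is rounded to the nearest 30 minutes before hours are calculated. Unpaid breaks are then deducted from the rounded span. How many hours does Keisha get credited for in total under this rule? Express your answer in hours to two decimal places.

32.50 hours

Tue: in 10:33→10:30, out 14:43→14:30; 4 h 0 min
Wed: in 10:42→10:30, out 21:08→21:00; 10 h 30 min
Thu: in 07:01→07:00, out 18:57→19:00; 12 h 0 min − 30 min = 11 h 30 min
Fri: in 06:12→06:00, out 12:21→12:30; 6 h 30 min
Total credited: 32 h 30 min.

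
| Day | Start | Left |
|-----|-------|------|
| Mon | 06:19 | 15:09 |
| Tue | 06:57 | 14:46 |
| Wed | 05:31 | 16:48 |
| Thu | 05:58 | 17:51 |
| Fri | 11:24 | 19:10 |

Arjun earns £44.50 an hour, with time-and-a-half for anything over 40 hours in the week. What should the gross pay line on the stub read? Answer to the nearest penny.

Mon: 06:19–15:09 = 8 h 50 min
Tue: 06:57–14:46 = 7 h 49 min
Wed: 05:31–16:48 = 11 h 17 min
Thu: 05:58–17:51 = 11 h 53 min
Fri: 11:24–19:10 = 7 h 46 min
Total worked: 47 h 35 min = 2855 min.
Regular 40 h 0 min = 2400 min at £44.50/h; overtime 7 h 35 min = 455 min at £66.75/h.
Pay = (2400 × £44.50 + 455 × £66.75) ÷ 60 = £2286.19.

£2286.19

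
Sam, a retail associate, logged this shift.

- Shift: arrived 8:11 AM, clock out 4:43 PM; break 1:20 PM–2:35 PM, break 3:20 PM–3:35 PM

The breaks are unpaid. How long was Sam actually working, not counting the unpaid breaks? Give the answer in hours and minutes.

Shift: 8:11 AM–4:43 PM = 8 h 32 min; less 90 min break → 7 h 2 min

7 h 2 min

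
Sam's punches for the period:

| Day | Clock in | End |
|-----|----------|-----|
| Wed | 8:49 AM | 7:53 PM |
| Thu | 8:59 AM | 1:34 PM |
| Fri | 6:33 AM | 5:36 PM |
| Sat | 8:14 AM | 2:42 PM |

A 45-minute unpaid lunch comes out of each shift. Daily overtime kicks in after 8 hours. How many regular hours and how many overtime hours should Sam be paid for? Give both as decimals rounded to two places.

Regular 25.55 hours, overtime 4.62 hours

Wed: 8:49 AM–7:53 PM = 11 h 4 min; less 45 min break → 10 h 19 min
Thu: 8:59 AM–1:34 PM = 4 h 35 min; less 45 min break → 3 h 50 min
Fri: 6:33 AM–5:36 PM = 11 h 3 min; less 45 min break → 10 h 18 min
Sat: 8:14 AM–2:42 PM = 6 h 28 min; less 45 min break → 5 h 43 min
Wed reg 8 h 0 min / OT 2 h 19 min; Thu reg 3 h 50 min / OT 0 h 0 min; Fri reg 8 h 0 min / OT 2 h 18 min; Sat reg 5 h 43 min / OT 0 h 0 min.
Totals: regular 25 h 33 min, overtime 4 h 37 min.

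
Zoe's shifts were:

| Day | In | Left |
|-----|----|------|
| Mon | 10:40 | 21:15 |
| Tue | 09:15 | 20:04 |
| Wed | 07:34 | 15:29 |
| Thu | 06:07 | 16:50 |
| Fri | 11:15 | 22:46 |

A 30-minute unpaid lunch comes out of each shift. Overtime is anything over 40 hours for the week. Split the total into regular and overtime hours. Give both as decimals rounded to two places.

Regular 40.00 hours, overtime 9.05 hours

Mon: 10:40–21:15 = 10 h 35 min; less 30 min break → 10 h 5 min
Tue: 09:15–20:04 = 10 h 49 min; less 30 min break → 10 h 19 min
Wed: 07:34–15:29 = 7 h 55 min; less 30 min break → 7 h 25 min
Thu: 06:07–16:50 = 10 h 43 min; less 30 min break → 10 h 13 min
Fri: 11:15–22:46 = 11 h 31 min; less 30 min break → 11 h 1 min
Total worked: 49 h 3 min = 49.05 h.
Threshold 40 h → overtime 9 h 3 min, regular 40 h 0 min.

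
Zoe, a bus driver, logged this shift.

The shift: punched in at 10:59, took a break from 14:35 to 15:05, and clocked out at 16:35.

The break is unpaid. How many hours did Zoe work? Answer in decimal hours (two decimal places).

5.10 hours

The shift: 10:59–16:35 = 5 h 36 min; less 30 min break → 5 h 6 min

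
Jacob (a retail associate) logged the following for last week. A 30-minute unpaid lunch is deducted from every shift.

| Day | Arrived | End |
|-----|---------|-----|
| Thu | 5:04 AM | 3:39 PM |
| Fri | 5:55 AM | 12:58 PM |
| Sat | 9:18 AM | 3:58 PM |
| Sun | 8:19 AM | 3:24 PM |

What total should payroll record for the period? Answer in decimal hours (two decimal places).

Thu: 5:04 AM–3:39 PM = 10 h 35 min; less 30 min break → 10 h 5 min
Fri: 5:55 AM–12:58 PM = 7 h 3 min; less 30 min break → 6 h 33 min
Sat: 9:18 AM–3:58 PM = 6 h 40 min; less 30 min break → 6 h 10 min
Sun: 8:19 AM–3:24 PM = 7 h 5 min; less 30 min break → 6 h 35 min
Total: 10 h 5 min + 6 h 33 min + 6 h 10 min + 6 h 35 min = 29 h 23 min.

29.38 hours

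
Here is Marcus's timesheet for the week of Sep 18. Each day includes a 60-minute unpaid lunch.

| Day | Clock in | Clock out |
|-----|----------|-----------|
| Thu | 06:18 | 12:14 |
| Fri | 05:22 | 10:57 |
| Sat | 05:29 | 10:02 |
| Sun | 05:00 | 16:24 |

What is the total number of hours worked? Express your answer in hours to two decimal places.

Thu: 06:18–12:14 = 5 h 56 min; less 60 min break → 4 h 56 min
Fri: 05:22–10:57 = 5 h 35 min; less 60 min break → 4 h 35 min
Sat: 05:29–10:02 = 4 h 33 min; less 60 min break → 3 h 33 min
Sun: 05:00–16:24 = 11 h 24 min; less 60 min break → 10 h 24 min
Total: 4 h 56 min + 4 h 35 min + 3 h 33 min + 10 h 24 min = 23 h 28 min.

23.47 hours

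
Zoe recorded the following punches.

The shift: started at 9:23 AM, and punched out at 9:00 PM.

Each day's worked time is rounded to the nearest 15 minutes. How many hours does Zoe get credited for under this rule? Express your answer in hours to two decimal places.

The shift: 9:23 AM–9:00 PM = 11 h 37 min → rounds to 11 h 30 min

11.50 hours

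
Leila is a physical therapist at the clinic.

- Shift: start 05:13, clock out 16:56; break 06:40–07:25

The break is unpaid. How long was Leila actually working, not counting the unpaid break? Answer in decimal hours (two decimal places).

10.97 hours

Shift: 05:13–16:56 = 11 h 43 min; less 45 min break → 10 h 58 min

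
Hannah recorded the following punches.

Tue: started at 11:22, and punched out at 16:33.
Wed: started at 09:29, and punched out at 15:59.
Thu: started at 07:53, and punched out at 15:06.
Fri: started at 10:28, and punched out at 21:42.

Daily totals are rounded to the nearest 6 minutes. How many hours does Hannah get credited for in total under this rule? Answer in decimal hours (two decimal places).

30.10 hours

Tue: 11:22–16:33 = 5 h 11 min → rounds to 5 h 12 min
Wed: 09:29–15:59 = 6 h 30 min → rounds to 6 h 30 min
Thu: 07:53–15:06 = 7 h 13 min → rounds to 7 h 12 min
Fri: 10:28–21:42 = 11 h 14 min → rounds to 11 h 12 min
Total credited: 30 h 6 min.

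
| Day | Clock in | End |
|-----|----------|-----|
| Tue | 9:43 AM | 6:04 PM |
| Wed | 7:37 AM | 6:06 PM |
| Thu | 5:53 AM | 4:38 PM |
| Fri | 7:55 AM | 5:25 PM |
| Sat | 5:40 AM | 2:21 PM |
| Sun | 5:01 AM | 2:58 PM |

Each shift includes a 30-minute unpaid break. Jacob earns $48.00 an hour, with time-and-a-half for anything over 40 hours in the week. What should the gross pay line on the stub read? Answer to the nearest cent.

Tue: 9:43 AM–6:04 PM = 8 h 21 min; less 30 min break → 7 h 51 min
Wed: 7:37 AM–6:06 PM = 10 h 29 min; less 30 min break → 9 h 59 min
Thu: 5:53 AM–4:38 PM = 10 h 45 min; less 30 min break → 10 h 15 min
Fri: 7:55 AM–5:25 PM = 9 h 30 min; less 30 min break → 9 h 0 min
Sat: 5:40 AM–2:21 PM = 8 h 41 min; less 30 min break → 8 h 11 min
Sun: 5:01 AM–2:58 PM = 9 h 57 min; less 30 min break → 9 h 27 min
Total worked: 54 h 43 min = 3283 min.
Regular 40 h 0 min = 2400 min at $48.00/h; overtime 14 h 43 min = 883 min at $72.00/h.
Pay = (2400 × $48.00 + 883 × $72.00) ÷ 60 = $2979.60.

$2979.60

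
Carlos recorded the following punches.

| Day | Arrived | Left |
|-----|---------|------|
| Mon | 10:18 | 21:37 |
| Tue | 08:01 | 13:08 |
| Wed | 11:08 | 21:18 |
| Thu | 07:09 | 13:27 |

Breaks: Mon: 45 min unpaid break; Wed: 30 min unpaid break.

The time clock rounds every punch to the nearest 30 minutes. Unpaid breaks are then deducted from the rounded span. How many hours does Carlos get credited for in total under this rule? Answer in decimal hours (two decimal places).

31.75 hours

Mon: in 10:18→10:30, out 21:37→21:30; 11 h 0 min − 45 min = 10 h 15 min
Tue: in 08:01→08:00, out 13:08→13:00; 5 h 0 min
Wed: in 11:08→11:00, out 21:18→21:30; 10 h 30 min − 30 min = 10 h 0 min
Thu: in 07:09→07:00, out 13:27→13:30; 6 h 30 min
Total credited: 31 h 45 min.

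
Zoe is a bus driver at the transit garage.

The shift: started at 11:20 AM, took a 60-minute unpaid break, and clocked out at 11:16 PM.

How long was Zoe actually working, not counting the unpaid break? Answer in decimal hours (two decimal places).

The shift: 11:20 AM–11:16 PM = 11 h 56 min; less 60 min break → 10 h 56 min

10.93 hours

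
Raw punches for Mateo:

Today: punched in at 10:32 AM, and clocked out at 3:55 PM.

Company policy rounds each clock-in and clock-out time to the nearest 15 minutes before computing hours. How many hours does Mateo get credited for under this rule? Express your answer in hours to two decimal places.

5.50 hours

Today: in 10:32 AM→10:30 AM, out 3:55 PM→4:00 PM; 5 h 30 min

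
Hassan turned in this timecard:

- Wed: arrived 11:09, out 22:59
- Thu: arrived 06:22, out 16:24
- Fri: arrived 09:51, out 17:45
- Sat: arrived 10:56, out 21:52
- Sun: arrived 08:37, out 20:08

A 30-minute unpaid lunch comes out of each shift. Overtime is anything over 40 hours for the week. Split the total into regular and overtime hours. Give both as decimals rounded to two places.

Wed: 11:09–22:59 = 11 h 50 min; less 30 min break → 11 h 20 min
Thu: 06:22–16:24 = 10 h 2 min; less 30 min break → 9 h 32 min
Fri: 09:51–17:45 = 7 h 54 min; less 30 min break → 7 h 24 min
Sat: 10:56–21:52 = 10 h 56 min; less 30 min break → 10 h 26 min
Sun: 08:37–20:08 = 11 h 31 min; less 30 min break → 11 h 1 min
Total worked: 49 h 43 min = 49.72 h.
Threshold 40 h → overtime 9 h 43 min, regular 40 h 0 min.

Regular 40.00 hours, overtime 9.72 hours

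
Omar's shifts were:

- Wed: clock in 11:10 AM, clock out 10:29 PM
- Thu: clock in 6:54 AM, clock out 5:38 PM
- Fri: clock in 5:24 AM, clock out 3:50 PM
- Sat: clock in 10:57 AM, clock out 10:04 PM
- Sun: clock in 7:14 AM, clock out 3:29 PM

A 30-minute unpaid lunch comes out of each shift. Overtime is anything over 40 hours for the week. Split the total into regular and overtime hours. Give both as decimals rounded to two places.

Regular 40.00 hours, overtime 9.35 hours

Wed: 11:10 AM–10:29 PM = 11 h 19 min; less 30 min break → 10 h 49 min
Thu: 6:54 AM–5:38 PM = 10 h 44 min; less 30 min break → 10 h 14 min
Fri: 5:24 AM–3:50 PM = 10 h 26 min; less 30 min break → 9 h 56 min
Sat: 10:57 AM–10:04 PM = 11 h 7 min; less 30 min break → 10 h 37 min
Sun: 7:14 AM–3:29 PM = 8 h 15 min; less 30 min break → 7 h 45 min
Total worked: 49 h 21 min = 49.35 h.
Threshold 40 h → overtime 9 h 21 min, regular 40 h 0 min.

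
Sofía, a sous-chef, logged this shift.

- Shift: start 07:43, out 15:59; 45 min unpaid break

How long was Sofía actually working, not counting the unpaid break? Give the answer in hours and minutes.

Shift: 07:43–15:59 = 8 h 16 min; less 45 min break → 7 h 31 min

7 h 31 min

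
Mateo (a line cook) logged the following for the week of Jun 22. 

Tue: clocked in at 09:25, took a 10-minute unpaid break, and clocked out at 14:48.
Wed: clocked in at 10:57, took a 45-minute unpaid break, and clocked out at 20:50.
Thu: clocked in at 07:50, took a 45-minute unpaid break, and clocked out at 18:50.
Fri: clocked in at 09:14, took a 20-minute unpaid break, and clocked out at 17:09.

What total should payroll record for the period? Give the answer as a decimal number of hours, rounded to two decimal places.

Tue: 09:25–14:48 = 5 h 23 min; less 10 min break → 5 h 13 min
Wed: 10:57–20:50 = 9 h 53 min; less 45 min break → 9 h 8 min
Thu: 07:50–18:50 = 11 h 0 min; less 45 min break → 10 h 15 min
Fri: 09:14–17:09 = 7 h 55 min; less 20 min break → 7 h 35 min
Total: 5 h 13 min + 9 h 8 min + 10 h 15 min + 7 h 35 min = 32 h 11 min.

32.18 hours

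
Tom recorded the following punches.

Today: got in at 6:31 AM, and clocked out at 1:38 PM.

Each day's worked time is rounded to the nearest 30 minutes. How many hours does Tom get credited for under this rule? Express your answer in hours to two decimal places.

Today: 6:31 AM–1:38 PM = 7 h 7 min → rounds to 7 h 0 min

7.00 hours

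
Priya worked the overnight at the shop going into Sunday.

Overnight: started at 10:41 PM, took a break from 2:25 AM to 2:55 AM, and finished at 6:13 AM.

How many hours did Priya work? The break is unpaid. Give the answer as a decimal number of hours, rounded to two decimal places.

Overnight: 10:41 PM → midnight = 1 h 19 min; midnight → 6:13 AM = 6 h 13 min; span 7 h 32 min; less 30 min break → 7 h 2 min

7.03 hours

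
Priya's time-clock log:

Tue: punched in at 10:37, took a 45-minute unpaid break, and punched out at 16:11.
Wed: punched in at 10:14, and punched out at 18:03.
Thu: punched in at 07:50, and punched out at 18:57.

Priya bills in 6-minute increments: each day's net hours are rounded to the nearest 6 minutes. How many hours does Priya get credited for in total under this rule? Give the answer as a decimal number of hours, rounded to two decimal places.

Tue: 10:37–16:11 = 5 h 34 min − 45 min = 4 h 49 min → rounds to 4 h 48 min
Wed: 10:14–18:03 = 7 h 49 min → rounds to 7 h 48 min
Thu: 07:50–18:57 = 11 h 7 min → rounds to 11 h 6 min
Total credited: 23 h 42 min.

23.70 hours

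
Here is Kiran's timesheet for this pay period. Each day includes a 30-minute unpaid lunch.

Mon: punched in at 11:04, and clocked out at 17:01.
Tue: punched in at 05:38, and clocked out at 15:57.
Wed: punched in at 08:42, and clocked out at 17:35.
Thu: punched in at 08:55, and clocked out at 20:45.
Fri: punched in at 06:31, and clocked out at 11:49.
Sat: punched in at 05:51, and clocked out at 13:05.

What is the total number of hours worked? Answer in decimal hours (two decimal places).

Mon: 11:04–17:01 = 5 h 57 min; less 30 min break → 5 h 27 min
Tue: 05:38–15:57 = 10 h 19 min; less 30 min break → 9 h 49 min
Wed: 08:42–17:35 = 8 h 53 min; less 30 min break → 8 h 23 min
Thu: 08:55–20:45 = 11 h 50 min; less 30 min break → 11 h 20 min
Fri: 06:31–11:49 = 5 h 18 min; less 30 min break → 4 h 48 min
Sat: 05:51–13:05 = 7 h 14 min; less 30 min break → 6 h 44 min
Total: 5 h 27 min + 9 h 49 min + 8 h 23 min + 11 h 20 min + 4 h 48 min + 6 h 44 min = 46 h 31 min.

46.52 hours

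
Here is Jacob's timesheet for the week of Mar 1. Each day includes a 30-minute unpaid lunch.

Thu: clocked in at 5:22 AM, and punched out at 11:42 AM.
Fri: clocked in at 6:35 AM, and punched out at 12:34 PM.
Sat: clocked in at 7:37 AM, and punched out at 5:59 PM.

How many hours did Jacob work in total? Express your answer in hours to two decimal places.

Thu: 5:22 AM–11:42 AM = 6 h 20 min; less 30 min break → 5 h 50 min
Fri: 6:35 AM–12:34 PM = 5 h 59 min; less 30 min break → 5 h 29 min
Sat: 7:37 AM–5:59 PM = 10 h 22 min; less 30 min break → 9 h 52 min
Total: 5 h 50 min + 5 h 29 min + 9 h 52 min = 21 h 11 min.

21.18 hours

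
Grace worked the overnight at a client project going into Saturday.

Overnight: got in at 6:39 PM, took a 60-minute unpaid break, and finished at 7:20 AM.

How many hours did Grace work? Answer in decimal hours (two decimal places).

Overnight: 6:39 PM → midnight = 5 h 21 min; midnight → 7:20 AM = 7 h 20 min; span 12 h 41 min; less 60 min break → 11 h 41 min

11.68 hours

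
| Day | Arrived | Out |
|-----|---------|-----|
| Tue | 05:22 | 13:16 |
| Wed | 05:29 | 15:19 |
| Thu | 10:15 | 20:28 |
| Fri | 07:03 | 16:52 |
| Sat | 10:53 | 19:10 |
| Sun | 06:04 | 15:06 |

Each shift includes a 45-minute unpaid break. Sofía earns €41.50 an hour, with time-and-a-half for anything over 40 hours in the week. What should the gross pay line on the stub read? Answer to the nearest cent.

Tue: 05:22–13:16 = 7 h 54 min; less 45 min break → 7 h 9 min
Wed: 05:29–15:19 = 9 h 50 min; less 45 min break → 9 h 5 min
Thu: 10:15–20:28 = 10 h 13 min; less 45 min break → 9 h 28 min
Fri: 07:03–16:52 = 9 h 49 min; less 45 min break → 9 h 4 min
Sat: 10:53–19:10 = 8 h 17 min; less 45 min break → 7 h 32 min
Sun: 06:04–15:06 = 9 h 2 min; less 45 min break → 8 h 17 min
Total worked: 50 h 35 min = 3035 min.
Regular 40 h 0 min = 2400 min at €41.50/h; overtime 10 h 35 min = 635 min at €62.25/h.
Pay = (2400 × €41.50 + 635 × €62.25) ÷ 60 = €2318.81.

€2318.81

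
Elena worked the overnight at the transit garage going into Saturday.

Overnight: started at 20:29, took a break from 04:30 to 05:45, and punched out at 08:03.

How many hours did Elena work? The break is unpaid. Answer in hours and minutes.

Overnight: 20:29 → midnight = 3 h 31 min; midnight → 08:03 = 8 h 3 min; span 11 h 34 min; less 75 min break → 10 h 19 min

10 h 19 min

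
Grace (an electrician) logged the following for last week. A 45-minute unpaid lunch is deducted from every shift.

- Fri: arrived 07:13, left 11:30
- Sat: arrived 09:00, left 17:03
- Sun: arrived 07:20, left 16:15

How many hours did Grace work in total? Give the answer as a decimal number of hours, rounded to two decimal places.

19.00 hours

Fri: 07:13–11:30 = 4 h 17 min; less 45 min break → 3 h 32 min
Sat: 09:00–17:03 = 8 h 3 min; less 45 min break → 7 h 18 min
Sun: 07:20–16:15 = 8 h 55 min; less 45 min break → 8 h 10 min
Total: 3 h 32 min + 7 h 18 min + 8 h 10 min = 19 h 0 min.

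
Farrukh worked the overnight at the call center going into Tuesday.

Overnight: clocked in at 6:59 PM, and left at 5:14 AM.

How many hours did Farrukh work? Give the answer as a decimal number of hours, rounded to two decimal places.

Overnight: 6:59 PM → midnight = 5 h 1 min; midnight → 5:14 AM = 5 h 14 min; span 10 h 15 min

10.25 hours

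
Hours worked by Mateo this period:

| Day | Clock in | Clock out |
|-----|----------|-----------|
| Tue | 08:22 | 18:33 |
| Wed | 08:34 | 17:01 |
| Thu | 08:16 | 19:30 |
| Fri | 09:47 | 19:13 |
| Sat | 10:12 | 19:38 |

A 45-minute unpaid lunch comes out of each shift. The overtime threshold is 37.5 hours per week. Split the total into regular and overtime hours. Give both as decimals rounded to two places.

Tue: 08:22–18:33 = 10 h 11 min; less 45 min break → 9 h 26 min
Wed: 08:34–17:01 = 8 h 27 min; less 45 min break → 7 h 42 min
Thu: 08:16–19:30 = 11 h 14 min; less 45 min break → 10 h 29 min
Fri: 09:47–19:13 = 9 h 26 min; less 45 min break → 8 h 41 min
Sat: 10:12–19:38 = 9 h 26 min; less 45 min break → 8 h 41 min
Total worked: 44 h 59 min = 44.98 h.
Threshold 37.5 h → overtime 7 h 29 min, regular 37 h 30 min.

Regular 37.50 hours, overtime 7.48 hours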